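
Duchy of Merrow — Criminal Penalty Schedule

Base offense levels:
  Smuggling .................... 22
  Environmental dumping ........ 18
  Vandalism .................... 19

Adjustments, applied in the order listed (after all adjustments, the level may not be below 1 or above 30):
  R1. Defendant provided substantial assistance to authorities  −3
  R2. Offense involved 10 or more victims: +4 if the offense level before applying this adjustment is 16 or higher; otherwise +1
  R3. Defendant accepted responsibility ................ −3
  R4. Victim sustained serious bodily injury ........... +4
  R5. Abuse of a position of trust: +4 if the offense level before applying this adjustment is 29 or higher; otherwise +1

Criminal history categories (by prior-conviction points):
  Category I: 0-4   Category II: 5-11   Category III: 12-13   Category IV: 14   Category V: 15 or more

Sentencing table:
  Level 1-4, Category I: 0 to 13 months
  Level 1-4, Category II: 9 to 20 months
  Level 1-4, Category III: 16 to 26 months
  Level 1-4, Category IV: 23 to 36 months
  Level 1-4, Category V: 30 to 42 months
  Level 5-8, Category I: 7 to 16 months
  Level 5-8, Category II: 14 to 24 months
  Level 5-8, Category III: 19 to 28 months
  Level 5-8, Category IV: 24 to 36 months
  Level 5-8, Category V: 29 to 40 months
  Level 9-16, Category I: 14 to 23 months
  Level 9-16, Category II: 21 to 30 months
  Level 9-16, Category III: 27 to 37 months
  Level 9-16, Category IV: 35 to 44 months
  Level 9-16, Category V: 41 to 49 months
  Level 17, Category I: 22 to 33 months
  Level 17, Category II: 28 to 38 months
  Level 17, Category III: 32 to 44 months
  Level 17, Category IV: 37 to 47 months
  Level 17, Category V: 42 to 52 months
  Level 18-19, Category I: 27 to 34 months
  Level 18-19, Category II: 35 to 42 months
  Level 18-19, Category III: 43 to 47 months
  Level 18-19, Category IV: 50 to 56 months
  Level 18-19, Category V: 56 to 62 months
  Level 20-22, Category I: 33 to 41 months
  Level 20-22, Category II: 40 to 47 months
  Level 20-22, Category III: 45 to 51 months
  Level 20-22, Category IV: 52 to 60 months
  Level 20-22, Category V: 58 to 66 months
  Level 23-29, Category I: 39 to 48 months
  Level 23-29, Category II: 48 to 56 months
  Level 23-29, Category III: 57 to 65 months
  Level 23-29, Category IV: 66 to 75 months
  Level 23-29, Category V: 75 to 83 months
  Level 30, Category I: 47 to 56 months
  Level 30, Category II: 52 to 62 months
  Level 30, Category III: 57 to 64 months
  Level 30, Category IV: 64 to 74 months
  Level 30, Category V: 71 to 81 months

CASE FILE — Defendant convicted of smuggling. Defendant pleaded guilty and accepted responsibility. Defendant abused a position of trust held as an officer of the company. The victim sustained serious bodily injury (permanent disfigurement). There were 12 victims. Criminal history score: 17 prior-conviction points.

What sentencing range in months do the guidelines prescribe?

Base offense level for smuggling: 22.
R1 does not apply.
R2 applies (level before this adjustment is 22 ≥ 16, so +4): 22 + 4 = 26.
R3 applies: 26 − 3 = 23.
R4 applies: 23 + 4 = 27.
R5 applies (level before this adjustment is 27 < 29, so +1): 27 + 1 = 28.
Final offense level: 28.
Criminal history: 17 prior points → Category V (15+).
Level 28 falls in the 23-29 band.
Grid: Level 23-29 × Category V = 75-83 months.

75-83 months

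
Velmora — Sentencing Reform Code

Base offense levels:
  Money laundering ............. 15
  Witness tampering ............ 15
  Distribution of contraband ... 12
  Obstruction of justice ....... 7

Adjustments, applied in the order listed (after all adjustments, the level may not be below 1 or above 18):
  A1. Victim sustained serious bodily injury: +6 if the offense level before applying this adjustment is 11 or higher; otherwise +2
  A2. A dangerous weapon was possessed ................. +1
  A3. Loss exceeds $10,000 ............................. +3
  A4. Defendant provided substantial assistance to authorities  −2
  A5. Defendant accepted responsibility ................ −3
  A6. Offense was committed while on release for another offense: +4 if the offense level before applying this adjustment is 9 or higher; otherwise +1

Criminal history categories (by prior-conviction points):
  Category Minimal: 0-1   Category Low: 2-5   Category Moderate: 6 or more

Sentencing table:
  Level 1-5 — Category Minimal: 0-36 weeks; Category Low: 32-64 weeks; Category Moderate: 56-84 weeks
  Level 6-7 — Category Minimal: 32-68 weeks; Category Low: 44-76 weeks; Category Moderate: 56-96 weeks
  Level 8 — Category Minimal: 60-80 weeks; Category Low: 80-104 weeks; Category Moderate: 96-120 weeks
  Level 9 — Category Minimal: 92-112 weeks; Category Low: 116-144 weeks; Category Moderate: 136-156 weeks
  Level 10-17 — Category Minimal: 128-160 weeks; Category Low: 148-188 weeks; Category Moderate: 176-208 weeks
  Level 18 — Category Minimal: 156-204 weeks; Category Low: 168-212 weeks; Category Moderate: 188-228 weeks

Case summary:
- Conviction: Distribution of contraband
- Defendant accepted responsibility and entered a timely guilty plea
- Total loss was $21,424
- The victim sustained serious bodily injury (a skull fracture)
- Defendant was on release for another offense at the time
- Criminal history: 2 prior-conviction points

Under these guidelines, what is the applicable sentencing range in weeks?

168-212 weeks

Base offense level for distribution of contraband: 12.
A1 applies (level before this adjustment is 12 ≥ 11, so +6): 12 + 6 = 18.
A3 applies: 18 + 3 = 21.
A5 applies: 21 − 3 = 18.
A6 applies (level before this adjustment is 18 ≥ 9, so +4): 18 + 4 = 22.
Level 22 exceeds the maximum of 18; capped at 18.
Final offense level: 18.
Criminal history: 2 prior points → Category Low (2-5).
Level 18 falls in the 18 band.
Grid: Level 18 × Category Low = 168-212 weeks.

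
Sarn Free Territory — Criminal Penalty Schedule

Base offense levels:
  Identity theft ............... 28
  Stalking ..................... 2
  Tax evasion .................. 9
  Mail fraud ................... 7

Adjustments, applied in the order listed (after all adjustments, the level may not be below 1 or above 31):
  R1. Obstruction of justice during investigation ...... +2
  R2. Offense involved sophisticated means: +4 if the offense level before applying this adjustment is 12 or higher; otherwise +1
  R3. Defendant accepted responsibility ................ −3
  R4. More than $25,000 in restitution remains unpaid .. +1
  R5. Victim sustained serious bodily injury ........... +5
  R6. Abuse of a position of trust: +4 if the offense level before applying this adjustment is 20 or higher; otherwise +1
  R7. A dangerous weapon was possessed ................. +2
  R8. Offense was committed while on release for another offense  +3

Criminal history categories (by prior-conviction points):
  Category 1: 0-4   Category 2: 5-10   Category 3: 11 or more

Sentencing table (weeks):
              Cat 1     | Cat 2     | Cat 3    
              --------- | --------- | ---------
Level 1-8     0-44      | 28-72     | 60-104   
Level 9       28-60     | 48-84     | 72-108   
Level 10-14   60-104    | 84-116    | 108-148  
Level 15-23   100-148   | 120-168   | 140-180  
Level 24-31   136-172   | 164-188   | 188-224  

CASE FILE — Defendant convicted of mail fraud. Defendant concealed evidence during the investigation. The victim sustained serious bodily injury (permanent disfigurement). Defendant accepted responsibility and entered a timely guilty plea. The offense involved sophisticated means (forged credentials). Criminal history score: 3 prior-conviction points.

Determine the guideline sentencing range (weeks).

Base offense level for mail fraud: 7.
R1 applies: 7 + 2 = 9.
R2 applies (level before this adjustment is 9 < 12, so +1): 9 + 1 = 10.
R3 applies: 10 − 3 = 7.
R4 does not apply.
R5 applies: 7 + 5 = 12.
R7 does not apply.
R8 does not apply.
Final offense level: 12.
Criminal history: 3 prior points → Category 1 (0-4).
Level 12 falls in the 10-14 band.
Grid: Level 10-14 × Category 1 = 60-104 weeks.

60-104 weeks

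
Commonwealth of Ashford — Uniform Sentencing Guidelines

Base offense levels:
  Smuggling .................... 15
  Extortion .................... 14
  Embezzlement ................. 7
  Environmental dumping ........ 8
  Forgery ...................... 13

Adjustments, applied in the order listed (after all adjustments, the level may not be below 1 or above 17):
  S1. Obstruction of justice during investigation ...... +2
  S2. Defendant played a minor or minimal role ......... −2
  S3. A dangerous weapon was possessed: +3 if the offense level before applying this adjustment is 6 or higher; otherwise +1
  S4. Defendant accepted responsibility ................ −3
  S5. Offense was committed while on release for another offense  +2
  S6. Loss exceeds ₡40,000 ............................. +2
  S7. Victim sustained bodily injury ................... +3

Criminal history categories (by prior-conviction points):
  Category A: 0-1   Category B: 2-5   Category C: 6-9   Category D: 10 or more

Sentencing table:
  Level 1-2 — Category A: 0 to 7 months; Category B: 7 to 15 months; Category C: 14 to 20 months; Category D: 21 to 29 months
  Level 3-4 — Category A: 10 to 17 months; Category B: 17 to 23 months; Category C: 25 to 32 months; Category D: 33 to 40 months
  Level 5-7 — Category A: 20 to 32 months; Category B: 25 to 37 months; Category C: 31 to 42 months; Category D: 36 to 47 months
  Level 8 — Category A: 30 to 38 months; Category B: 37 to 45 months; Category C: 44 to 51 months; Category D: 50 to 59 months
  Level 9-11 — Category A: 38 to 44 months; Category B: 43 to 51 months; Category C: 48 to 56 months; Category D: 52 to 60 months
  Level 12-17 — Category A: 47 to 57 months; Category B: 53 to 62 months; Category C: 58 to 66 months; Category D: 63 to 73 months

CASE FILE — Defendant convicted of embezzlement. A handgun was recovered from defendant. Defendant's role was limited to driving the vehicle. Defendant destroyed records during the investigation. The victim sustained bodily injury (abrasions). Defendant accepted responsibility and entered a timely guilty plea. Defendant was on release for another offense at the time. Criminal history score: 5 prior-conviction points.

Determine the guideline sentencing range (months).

53-62 months

Base offense level for embezzlement: 7.
S1 applies: 7 + 2 = 9.
S2 applies: 9 − 2 = 7.
S3 applies (level before this adjustment is 7 ≥ 6, so +3): 7 + 3 = 10.
S4 applies: 10 − 3 = 7.
S5 applies: 7 + 2 = 9.
S6 does not apply.
S7 applies: 9 + 3 = 12.
Final offense level: 12.
Criminal history: 5 prior points → Category B (2-5).
Level 12 falls in the 12-17 band.
Grid: Level 12-17 × Category B = 53-62 months.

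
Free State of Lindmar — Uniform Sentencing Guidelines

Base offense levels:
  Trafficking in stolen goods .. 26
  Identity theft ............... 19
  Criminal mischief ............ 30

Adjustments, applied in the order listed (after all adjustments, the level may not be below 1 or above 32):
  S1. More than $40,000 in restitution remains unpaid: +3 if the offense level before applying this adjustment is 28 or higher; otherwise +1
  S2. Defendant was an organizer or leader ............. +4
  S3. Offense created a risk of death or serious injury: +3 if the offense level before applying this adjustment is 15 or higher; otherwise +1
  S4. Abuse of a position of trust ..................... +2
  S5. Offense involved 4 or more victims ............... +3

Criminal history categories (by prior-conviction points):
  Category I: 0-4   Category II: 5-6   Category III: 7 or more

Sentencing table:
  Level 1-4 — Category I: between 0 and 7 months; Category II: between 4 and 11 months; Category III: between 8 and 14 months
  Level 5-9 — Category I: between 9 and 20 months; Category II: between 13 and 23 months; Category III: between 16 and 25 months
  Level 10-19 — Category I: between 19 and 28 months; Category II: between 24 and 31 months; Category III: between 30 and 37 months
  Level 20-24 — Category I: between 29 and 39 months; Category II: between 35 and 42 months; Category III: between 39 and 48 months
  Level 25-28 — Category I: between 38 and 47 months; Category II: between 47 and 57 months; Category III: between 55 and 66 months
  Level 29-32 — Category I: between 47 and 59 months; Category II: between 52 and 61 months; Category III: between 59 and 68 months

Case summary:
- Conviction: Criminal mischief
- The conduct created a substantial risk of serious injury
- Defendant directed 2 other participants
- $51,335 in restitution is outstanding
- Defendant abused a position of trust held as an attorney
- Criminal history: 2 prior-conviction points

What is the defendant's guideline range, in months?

47-59 months

Base offense level for criminal mischief: 30.
S1 applies (level before this adjustment is 30 ≥ 28, so +3): 30 + 3 = 33.
S2 applies: 33 + 4 = 37.
S3 applies (level before this adjustment is 37 ≥ 15, so +3): 37 + 3 = 40.
S4 applies: 40 + 2 = 42.
Level 42 exceeds the maximum of 32; capped at 32.
Final offense level: 32.
Criminal history: 2 prior points → Category I (0-4).
Level 32 falls in the 29-32 band.
Grid: Level 29-32 × Category I = 47-59 months.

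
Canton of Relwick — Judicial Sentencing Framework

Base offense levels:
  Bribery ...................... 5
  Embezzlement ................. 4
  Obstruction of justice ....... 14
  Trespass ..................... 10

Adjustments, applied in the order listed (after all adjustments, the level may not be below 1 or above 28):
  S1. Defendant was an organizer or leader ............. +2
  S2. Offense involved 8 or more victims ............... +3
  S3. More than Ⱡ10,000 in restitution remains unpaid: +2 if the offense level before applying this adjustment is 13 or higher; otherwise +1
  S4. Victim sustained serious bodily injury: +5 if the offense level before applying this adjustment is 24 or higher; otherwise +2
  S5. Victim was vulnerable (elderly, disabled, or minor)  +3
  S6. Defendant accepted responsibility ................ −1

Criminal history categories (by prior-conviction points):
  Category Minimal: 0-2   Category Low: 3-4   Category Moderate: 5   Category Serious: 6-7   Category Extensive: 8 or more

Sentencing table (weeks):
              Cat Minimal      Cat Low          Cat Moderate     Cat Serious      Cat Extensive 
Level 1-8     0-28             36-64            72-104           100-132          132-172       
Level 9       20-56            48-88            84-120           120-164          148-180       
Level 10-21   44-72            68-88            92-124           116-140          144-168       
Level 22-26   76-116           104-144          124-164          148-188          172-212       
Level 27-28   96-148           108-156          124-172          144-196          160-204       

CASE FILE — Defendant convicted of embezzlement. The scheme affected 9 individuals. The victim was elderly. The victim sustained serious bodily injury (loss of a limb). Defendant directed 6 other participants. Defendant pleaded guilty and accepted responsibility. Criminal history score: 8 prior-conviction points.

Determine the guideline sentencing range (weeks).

Base offense level for embezzlement: 4.
S1 applies: 4 + 2 = 6.
S2 applies: 6 + 3 = 9.
S4 applies (level before this adjustment is 9 < 24, so +2): 9 + 2 = 11.
S5 applies: 11 + 3 = 14.
S6 applies: 14 − 1 = 13.
Final offense level: 13.
Criminal history: 8 prior points → Category Extensive (8+).
Level 13 falls in the 10-21 band.
Grid: Level 10-21 × Category Extensive = 144-168 weeks.

144-168 weeks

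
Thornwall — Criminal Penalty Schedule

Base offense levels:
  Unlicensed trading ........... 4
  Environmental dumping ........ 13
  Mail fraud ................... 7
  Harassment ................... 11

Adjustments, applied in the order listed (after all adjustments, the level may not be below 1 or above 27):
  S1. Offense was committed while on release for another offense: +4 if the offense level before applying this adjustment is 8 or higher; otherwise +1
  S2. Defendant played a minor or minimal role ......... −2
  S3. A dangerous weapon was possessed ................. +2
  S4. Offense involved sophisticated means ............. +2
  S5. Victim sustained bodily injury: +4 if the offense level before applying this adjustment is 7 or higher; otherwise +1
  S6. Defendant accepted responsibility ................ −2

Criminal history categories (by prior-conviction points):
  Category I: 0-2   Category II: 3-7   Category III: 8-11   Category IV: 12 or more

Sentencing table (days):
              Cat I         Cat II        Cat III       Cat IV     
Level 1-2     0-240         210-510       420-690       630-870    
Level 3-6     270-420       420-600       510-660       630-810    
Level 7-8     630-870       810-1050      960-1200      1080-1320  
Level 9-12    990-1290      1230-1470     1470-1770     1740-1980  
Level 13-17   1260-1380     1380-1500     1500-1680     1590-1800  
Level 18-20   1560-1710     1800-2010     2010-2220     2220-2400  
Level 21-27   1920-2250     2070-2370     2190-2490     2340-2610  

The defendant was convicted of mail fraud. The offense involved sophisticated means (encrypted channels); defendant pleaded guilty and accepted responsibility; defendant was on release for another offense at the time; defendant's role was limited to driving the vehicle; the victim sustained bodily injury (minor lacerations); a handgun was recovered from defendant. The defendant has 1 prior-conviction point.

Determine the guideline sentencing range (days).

990-1290 days

Base offense level for mail fraud: 7.
S1 applies (level before this adjustment is 7 < 8, so +1): 7 + 1 = 8.
S2 applies: 8 − 2 = 6.
S3 applies: 6 + 2 = 8.
S4 applies: 8 + 2 = 10.
S5 applies (level before this adjustment is 10 ≥ 7, so +4): 10 + 4 = 14.
S6 applies: 14 − 2 = 12.
Final offense level: 12.
Criminal history: 1 prior point → Category I (0-2).
Level 12 falls in the 9-12 band.
Grid: Level 9-12 × Category I = 990-1290 days.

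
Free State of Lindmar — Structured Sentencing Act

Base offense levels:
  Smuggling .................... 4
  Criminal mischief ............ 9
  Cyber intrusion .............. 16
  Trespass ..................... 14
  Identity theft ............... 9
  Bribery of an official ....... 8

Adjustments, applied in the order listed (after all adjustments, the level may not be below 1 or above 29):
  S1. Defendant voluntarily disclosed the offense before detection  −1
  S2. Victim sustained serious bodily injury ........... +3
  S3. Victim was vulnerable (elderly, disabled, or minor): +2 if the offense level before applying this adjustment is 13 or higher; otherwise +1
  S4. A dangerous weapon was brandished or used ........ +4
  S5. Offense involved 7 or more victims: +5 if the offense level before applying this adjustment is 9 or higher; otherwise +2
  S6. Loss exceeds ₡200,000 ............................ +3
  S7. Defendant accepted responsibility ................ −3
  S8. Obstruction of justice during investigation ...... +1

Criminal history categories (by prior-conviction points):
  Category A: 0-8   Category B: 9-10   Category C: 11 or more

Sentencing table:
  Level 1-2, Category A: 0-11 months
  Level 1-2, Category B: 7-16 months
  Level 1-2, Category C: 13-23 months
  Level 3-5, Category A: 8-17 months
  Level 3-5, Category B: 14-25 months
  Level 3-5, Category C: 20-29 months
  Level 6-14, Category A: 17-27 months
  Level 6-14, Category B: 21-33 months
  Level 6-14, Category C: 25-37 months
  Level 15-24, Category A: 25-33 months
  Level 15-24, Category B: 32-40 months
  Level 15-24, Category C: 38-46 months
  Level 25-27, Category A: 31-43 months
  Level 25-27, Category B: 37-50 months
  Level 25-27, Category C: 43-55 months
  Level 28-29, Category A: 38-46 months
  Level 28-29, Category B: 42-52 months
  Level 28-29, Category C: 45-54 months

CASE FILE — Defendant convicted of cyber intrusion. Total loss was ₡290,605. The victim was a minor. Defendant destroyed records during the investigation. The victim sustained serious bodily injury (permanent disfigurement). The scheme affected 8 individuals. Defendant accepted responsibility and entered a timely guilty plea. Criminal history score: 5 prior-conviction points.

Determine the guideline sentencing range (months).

Base offense level for cyber intrusion: 16.
S1 does not apply.
S2 applies: 16 + 3 = 19.
S3 applies (level before this adjustment is 19 ≥ 13, so +2): 19 + 2 = 21.
S5 applies (level before this adjustment is 21 ≥ 9, so +5): 21 + 5 = 26.
S6 applies: 26 + 3 = 29.
S7 applies: 29 − 3 = 26.
S8 applies: 26 + 1 = 27.
Final offense level: 27.
Criminal history: 5 prior points → Category A (0-8).
Level 27 falls in the 25-27 band.
Grid: Level 25-27 × Category A = 31-43 months.

31-43 months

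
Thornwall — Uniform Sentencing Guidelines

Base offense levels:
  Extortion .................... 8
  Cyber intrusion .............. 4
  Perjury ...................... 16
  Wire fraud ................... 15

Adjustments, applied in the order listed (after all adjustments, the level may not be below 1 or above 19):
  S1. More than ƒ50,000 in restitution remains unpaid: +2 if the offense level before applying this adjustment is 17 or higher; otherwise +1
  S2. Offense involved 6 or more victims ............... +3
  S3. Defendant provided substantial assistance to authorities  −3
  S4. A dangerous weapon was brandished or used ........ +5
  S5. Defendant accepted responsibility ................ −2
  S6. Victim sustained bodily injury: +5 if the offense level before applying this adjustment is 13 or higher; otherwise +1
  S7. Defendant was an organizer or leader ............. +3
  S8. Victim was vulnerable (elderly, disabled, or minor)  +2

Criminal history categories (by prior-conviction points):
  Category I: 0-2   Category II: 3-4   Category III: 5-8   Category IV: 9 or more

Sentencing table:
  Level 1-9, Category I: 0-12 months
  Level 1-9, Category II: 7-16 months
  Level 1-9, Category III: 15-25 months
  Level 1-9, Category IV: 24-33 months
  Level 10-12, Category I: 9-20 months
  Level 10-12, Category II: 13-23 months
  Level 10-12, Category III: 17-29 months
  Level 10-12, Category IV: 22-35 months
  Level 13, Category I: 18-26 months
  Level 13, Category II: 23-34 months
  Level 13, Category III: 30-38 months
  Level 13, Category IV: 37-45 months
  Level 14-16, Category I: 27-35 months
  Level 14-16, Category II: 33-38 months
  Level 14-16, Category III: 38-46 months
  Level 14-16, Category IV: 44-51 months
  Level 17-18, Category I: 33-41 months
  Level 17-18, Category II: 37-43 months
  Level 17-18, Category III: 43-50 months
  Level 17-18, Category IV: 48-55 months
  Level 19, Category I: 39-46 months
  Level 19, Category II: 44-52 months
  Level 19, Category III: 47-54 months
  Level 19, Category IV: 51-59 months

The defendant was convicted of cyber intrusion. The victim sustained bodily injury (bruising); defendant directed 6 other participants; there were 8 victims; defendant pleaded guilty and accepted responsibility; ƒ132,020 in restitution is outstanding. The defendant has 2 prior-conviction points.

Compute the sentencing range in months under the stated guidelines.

Base offense level for cyber intrusion: 4.
S1 applies (level before this adjustment is 4 < 17, so +1): 4 + 1 = 5.
S2 applies: 5 + 3 = 8.
S4 does not apply.
S5 applies: 8 − 2 = 6.
S6 applies (level before this adjustment is 6 < 13, so +1): 6 + 1 = 7.
S7 applies: 7 + 3 = 10.
S8 does not apply.
Final offense level: 10.
Criminal history: 2 prior points → Category I (0-2).
Level 10 falls in the 10-12 band.
Grid: Level 10-12 × Category I = 9-20 months.

9-20 months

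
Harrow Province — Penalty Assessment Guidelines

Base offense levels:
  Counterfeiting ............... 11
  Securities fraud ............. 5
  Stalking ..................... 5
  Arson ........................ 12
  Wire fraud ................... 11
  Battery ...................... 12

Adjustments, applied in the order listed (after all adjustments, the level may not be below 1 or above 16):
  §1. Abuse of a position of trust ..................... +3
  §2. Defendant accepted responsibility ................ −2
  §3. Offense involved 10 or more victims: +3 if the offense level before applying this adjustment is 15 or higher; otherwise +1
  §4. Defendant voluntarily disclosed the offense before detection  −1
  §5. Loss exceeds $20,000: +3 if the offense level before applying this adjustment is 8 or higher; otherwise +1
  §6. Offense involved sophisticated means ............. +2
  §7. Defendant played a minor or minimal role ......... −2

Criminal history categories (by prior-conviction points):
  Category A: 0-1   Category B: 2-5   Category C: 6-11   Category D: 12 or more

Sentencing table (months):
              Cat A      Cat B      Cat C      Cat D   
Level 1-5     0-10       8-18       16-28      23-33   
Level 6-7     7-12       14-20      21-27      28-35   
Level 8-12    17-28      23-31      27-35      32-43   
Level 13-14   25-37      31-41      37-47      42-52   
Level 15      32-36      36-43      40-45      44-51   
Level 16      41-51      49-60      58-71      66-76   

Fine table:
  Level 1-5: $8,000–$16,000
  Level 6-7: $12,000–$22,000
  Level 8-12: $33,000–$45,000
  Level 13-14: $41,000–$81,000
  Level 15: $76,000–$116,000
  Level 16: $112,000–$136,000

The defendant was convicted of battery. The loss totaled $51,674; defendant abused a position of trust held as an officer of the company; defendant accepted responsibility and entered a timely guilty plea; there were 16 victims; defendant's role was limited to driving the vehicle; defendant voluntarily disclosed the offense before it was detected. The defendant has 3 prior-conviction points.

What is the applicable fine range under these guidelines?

$41,000–$81,000

Base offense level for battery: 12.
§1 applies: 12 + 3 = 15.
§2 applies: 15 − 2 = 13.
§3 applies (level before this adjustment is 13 < 15, so +1): 13 + 1 = 14.
§4 applies: 14 − 1 = 13.
§5 applies (level before this adjustment is 13 ≥ 8, so +3): 13 + 3 = 16.
§6 does not apply.
§7 applies: 16 − 2 = 14.
Final offense level: 14.
Level 14 falls in the 13-14 band.
Fine table: Level 13-14 → $41,000–$81,000.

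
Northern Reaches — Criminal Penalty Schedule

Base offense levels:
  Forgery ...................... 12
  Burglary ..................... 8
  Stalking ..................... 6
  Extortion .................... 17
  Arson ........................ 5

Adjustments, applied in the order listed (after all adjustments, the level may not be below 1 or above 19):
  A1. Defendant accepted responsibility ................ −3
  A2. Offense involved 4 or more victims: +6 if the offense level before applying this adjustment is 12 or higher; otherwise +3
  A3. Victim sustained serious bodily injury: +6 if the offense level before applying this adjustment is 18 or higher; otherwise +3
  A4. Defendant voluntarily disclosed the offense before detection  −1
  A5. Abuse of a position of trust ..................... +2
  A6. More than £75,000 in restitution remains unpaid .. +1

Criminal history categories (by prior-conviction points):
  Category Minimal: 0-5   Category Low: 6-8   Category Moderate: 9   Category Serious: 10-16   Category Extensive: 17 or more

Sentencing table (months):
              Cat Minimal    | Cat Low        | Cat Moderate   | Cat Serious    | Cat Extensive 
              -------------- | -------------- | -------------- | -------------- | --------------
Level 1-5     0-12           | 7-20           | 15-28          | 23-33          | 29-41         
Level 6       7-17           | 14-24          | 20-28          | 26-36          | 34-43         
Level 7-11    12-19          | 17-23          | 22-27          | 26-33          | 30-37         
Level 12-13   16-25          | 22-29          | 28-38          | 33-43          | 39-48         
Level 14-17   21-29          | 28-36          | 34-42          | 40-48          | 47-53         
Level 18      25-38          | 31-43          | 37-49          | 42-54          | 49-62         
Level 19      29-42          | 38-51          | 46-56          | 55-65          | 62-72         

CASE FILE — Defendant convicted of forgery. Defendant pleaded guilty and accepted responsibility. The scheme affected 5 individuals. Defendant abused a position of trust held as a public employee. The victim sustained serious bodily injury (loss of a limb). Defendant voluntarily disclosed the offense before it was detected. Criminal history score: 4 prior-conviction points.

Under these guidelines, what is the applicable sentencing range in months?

Base offense level for forgery: 12.
A1 applies: 12 − 3 = 9.
A2 applies (level before this adjustment is 9 < 12, so +3): 9 + 3 = 12.
A3 applies (level before this adjustment is 12 < 18, so +3): 12 + 3 = 15.
A4 applies: 15 − 1 = 14.
A5 applies: 14 + 2 = 16.
Final offense level: 16.
Criminal history: 4 prior points → Category Minimal (0-5).
Level 16 falls in the 14-17 band.
Grid: Level 14-17 × Category Minimal = 21-29 months.

21-29 months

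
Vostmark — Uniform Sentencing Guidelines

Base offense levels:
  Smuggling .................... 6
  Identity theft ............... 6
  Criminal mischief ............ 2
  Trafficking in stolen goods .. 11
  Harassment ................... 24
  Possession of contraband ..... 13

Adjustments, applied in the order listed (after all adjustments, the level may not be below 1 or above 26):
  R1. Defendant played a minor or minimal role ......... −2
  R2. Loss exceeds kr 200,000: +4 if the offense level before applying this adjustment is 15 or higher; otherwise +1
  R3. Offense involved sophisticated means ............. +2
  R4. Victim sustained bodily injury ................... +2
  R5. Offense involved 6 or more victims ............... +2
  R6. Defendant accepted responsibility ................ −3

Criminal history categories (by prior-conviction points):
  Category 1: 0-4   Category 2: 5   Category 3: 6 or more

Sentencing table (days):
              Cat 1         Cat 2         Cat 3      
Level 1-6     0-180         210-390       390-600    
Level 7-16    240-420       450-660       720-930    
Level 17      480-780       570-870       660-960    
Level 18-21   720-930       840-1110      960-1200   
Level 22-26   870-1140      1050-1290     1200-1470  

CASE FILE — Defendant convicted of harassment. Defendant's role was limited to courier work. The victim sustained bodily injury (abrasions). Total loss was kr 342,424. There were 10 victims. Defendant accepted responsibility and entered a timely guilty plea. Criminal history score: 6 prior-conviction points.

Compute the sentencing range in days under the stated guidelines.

1200-1470 days

Base offense level for harassment: 24.
R1 applies: 24 − 2 = 22.
R2 applies (level before this adjustment is 22 ≥ 15, so +4): 22 + 4 = 26.
R3 does not apply.
R4 applies: 26 + 2 = 28.
R5 applies: 28 + 2 = 30.
R6 applies: 30 − 3 = 27.
Level 27 exceeds the maximum of 26; capped at 26.
Final offense level: 26.
Criminal history: 6 prior points → Category 3 (6+).
Level 26 falls in the 22-26 band.
Grid: Level 22-26 × Category 3 = 1200-1470 days.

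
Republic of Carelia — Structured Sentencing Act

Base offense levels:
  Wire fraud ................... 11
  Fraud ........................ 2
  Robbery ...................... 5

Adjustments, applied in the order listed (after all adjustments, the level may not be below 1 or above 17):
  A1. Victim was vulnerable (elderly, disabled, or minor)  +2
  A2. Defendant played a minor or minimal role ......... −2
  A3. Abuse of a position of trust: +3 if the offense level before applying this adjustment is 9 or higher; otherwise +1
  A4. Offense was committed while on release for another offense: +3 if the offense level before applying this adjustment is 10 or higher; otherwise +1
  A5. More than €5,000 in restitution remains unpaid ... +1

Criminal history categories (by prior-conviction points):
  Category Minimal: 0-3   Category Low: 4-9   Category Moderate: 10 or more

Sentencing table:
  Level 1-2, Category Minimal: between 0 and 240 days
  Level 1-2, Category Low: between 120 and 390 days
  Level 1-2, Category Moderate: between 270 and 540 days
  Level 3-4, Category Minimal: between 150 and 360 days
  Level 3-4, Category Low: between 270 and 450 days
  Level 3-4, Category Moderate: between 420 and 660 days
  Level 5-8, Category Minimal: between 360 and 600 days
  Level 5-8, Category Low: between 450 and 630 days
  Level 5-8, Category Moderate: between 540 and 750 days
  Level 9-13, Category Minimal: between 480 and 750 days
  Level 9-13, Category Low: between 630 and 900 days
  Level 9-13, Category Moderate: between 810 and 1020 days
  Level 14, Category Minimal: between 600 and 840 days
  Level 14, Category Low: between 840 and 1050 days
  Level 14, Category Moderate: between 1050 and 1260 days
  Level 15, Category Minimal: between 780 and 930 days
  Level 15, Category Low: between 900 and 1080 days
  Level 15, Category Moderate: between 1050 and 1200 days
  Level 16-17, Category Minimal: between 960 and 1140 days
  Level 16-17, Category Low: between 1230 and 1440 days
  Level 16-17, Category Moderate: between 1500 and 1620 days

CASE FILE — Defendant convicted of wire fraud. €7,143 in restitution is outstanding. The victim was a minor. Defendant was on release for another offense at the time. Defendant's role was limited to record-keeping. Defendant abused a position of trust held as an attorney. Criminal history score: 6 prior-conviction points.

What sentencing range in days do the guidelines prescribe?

1230-1440 days

Base offense level for wire fraud: 11.
A1 applies: 11 + 2 = 13.
A2 applies: 13 − 2 = 11.
A3 applies (level before this adjustment is 11 ≥ 9, so +3): 11 + 3 = 14.
A4 applies (level before this adjustment is 14 ≥ 10, so +3): 14 + 3 = 17.
A5 applies: 17 + 1 = 18.
Level 18 exceeds the maximum of 17; capped at 17.
Final offense level: 17.
Criminal history: 6 prior points → Category Low (4-9).
Level 17 falls in the 16-17 band.
Grid: Level 16-17 × Category Low = 1230-1440 days.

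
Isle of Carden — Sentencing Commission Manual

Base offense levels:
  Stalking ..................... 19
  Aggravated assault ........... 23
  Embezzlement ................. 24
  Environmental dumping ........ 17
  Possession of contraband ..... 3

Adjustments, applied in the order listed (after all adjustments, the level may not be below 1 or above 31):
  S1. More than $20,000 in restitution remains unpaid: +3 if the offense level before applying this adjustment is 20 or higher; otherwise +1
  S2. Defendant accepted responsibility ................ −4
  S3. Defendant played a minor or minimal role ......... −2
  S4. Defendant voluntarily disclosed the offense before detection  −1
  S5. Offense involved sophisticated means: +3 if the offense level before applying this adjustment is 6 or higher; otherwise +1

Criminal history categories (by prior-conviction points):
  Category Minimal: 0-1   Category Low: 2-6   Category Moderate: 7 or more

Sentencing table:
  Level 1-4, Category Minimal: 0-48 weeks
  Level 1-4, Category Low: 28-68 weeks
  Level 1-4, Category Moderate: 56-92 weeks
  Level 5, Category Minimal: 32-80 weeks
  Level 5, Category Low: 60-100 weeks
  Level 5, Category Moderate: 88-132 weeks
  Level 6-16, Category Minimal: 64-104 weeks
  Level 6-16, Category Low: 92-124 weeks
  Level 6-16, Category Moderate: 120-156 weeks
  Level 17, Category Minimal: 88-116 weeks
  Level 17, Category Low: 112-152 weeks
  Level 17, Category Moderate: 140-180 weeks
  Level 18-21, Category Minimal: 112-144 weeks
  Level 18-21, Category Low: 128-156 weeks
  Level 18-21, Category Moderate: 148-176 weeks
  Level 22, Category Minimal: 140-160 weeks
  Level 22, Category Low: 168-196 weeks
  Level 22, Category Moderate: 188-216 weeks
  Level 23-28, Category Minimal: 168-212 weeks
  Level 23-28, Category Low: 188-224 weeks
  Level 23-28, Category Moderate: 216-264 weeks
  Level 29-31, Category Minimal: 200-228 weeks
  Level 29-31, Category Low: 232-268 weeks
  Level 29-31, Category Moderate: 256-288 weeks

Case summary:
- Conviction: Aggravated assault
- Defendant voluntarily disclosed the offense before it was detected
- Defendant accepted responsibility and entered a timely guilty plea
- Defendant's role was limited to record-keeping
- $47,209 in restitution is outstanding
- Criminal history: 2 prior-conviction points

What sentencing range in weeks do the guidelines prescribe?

128-156 weeks

Base offense level for aggravated assault: 23.
S1 applies (level before this adjustment is 23 ≥ 20, so +3): 23 + 3 = 26.
S2 applies: 26 − 4 = 22.
S3 applies: 22 − 2 = 20.
S4 applies: 20 − 1 = 19.
S5 does not apply.
Final offense level: 19.
Criminal history: 2 prior points → Category Low (2-6).
Level 19 falls in the 18-21 band.
Grid: Level 18-21 × Category Low = 128-156 weeks.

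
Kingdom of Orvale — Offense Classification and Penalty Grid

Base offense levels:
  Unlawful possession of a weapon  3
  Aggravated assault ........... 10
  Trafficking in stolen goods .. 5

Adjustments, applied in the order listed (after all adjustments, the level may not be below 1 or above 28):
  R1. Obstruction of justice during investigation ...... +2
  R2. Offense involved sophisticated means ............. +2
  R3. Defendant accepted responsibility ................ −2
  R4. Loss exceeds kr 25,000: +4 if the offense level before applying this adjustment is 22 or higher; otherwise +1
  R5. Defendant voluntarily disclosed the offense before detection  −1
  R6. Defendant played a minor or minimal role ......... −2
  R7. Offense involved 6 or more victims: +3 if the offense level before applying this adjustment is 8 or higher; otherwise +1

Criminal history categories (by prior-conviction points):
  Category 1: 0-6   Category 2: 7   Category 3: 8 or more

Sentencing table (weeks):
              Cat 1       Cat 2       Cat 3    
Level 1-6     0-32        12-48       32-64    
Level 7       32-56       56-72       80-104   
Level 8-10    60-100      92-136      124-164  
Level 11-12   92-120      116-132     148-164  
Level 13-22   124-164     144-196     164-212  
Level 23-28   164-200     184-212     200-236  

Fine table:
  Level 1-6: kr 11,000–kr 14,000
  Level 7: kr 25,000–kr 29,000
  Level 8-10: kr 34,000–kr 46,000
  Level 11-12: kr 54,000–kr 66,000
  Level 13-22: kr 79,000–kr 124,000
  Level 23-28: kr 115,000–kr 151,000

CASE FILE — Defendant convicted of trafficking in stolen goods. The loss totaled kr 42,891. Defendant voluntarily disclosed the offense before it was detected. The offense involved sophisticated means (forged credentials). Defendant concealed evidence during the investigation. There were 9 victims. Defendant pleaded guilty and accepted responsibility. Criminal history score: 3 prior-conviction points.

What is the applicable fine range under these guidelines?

Base offense level for trafficking in stolen goods: 5.
R1 applies: 5 + 2 = 7.
R2 applies: 7 + 2 = 9.
R3 applies: 9 − 2 = 7.
R4 applies (level before this adjustment is 7 < 22, so +1): 7 + 1 = 8.
R5 applies: 8 − 1 = 7.
R7 applies (level before this adjustment is 7 < 8, so +1): 7 + 1 = 8.
Final offense level: 8.
Level 8 falls in the 8-10 band.
Fine table: Level 8-10 → kr 34,000–kr 46,000.

kr 34,000–kr 46,000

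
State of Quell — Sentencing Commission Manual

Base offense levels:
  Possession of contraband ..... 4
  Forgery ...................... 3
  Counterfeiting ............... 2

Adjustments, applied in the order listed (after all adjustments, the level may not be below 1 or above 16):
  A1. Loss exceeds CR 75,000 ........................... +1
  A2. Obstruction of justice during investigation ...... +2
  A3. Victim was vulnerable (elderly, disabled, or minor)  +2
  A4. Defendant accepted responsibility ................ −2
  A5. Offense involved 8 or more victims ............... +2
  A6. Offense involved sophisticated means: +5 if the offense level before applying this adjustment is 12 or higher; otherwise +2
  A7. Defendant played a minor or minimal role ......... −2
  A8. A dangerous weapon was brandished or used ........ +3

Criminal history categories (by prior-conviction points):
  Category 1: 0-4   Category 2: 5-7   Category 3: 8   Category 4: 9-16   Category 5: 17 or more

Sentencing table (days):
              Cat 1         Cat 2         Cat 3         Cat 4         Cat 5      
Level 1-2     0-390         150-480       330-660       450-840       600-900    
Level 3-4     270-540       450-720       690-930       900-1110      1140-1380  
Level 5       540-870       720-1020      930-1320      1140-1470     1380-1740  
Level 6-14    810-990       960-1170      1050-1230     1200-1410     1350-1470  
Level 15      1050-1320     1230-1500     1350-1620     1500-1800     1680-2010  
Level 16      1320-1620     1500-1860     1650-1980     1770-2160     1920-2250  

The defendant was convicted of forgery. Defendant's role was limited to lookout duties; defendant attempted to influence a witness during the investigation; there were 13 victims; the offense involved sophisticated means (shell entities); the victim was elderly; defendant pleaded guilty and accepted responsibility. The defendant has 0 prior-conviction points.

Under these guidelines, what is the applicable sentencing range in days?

Base offense level for forgery: 3.
A1 does not apply.
A2 applies: 3 + 2 = 5.
A3 applies: 5 + 2 = 7.
A4 applies: 7 − 2 = 5.
A5 applies: 5 + 2 = 7.
A6 applies (level before this adjustment is 7 < 12, so +2): 7 + 2 = 9.
A7 applies: 9 − 2 = 7.
A8 does not apply.
Final offense level: 7.
Criminal history: 0 prior points → Category 1 (0-4).
Level 7 falls in the 6-14 band.
Grid: Level 6-14 × Category 1 = 810-990 days.

810-990 days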